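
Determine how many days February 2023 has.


Month: February
Year: 2023
2023 is not a leap year
February has 28 days
Total: 28 days

28


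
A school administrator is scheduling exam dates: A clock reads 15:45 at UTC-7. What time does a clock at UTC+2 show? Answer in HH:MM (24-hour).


Local time: 15:45 at UTC-7 (offset -7h)
Target zone: UTC+2 (offset 2h)
Difference: 2 - (-7) = 9 hours
Calculation: 15 + (9) = 24
Wraparound: (24) mod 24 = 0
Result: 00:45

00:45


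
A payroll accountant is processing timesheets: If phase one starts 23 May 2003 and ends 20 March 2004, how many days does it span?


Start date: 2003-05-23
End date: 2004-03-20
May 2003: +9 days
Jun 2003: +30 days
Jul 2003: +31 days
... (8 more months)
Total: 302 days

302


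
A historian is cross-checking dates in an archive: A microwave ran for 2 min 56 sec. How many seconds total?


Minutes: 2
Extra seconds: 56
Seconds per minute: 60
Minutes to seconds: 2 x 60 = 120
Total: 120 + 56 = 176

176


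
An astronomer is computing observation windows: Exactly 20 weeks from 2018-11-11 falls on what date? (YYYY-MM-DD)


Start: 2018-11-11
Weeks to add: 20
Convert to days: 20 x 7 = 140 days
Add 140 days to 2018-11-11
Result: 2019-03-31

2019-03-31


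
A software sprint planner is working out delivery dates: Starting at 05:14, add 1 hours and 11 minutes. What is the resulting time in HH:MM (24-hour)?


Start time: 05:14
Adding: 1 hours 11 minutes
Minutes: 14 + 11 = 25
Hours: 5 + 1 + 0 = 6
Result: 06:25

06:25


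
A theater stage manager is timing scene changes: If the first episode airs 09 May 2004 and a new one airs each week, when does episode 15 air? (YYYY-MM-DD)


First occurrence: 2004-05-09 (occurrence 1)
Each occurrence is 7 days after the previous.
Occurrence 15 is 14 weeks after the first.
14 weeks = 98 days
2004-05-09 + 98 days = 2004-08-15

2004-08-15


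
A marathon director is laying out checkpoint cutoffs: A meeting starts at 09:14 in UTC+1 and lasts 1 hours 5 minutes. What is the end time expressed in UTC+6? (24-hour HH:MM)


Start: 09:14 in UTC+1
Step 1 - add duration:
  minutes: 14 + 5 = 19
  hours: 9 + 1 + 0 = 10
  end in UTC+1: 10:19
Step 2 - convert UTC+1 -> UTC+6:
  offset difference: 6 - (1) = 5 hours
  10 + (5) = 15 -> mod 24 = 15
Result: 15:19 in UTC+6

15:19


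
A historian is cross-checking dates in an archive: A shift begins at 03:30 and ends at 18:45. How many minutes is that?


Start time: 03:30 = 210 minutes from midnight
End time: 18:45 = 1125 minutes from midnight
Difference: 1125 - 210 = 915 minutes
That is 15 hours and 15 minutes

915


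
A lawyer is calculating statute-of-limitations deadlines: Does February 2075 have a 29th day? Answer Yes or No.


Year: 2075
Divisible by 4? 2075 / 4 = 518.75 -> No
Not divisible by 4, so NOT a leap year

No


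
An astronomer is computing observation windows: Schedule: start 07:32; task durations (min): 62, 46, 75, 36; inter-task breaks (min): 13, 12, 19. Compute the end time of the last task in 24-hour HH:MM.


Start: 07:32 = 452 min from midnight
  after task 1 (62 min): 08:34
  after break (13 min): 08:47
  after task 2 (46 min): 09:33
  after break (12 min): 09:45
  after task 3 (75 min): 11:00
  after break (19 min): 11:19
  after task 4 (36 min): 11:55
Total elapsed: 263 minutes
End time: 11:55

11:55


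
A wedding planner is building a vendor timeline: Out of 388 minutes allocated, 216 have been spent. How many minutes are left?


Total budget: 388 minutes
Time used: 216 minutes
Remaining: 388 - 216 = 172 minutes
Percent used: 55.7%
Percent remaining: 44.3%

172


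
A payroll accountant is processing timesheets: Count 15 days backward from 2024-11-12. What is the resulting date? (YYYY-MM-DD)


Start: 2024-11-12
Subtracting 15 days
Days already passed in November: 12
After going back through November: 3 more days to subtract
October 2024 has 31 days, need 3
Result: 2024-10-28

2024-10-28


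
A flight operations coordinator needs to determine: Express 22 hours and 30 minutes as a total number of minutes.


Hours: 22
Extra minutes: 30
Minutes per hour: 60
Hours to minutes: 22 x 60 = 1320
Total: 1320 + 30 = 1350

1350


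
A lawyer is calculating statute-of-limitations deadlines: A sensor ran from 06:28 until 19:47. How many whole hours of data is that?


Start: 06:28
End: 19:47
Hour difference: 19 - 6 = 13 hours
Minute difference: 47 - 28 = 19 minutes
Total minutes: 799
Complete hours: 799 / 60 = 13 (remainder 19)

13


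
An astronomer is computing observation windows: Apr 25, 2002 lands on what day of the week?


Date: 2002-04-25
January 1, 2002 is a Tuesday
Day of year: 115
Offset from Jan 1: 114 days
114 mod 7 = 2
Result: Thursday

Thursday


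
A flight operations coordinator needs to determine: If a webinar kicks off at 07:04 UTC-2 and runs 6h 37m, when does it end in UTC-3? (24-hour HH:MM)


Start: 07:04 in UTC-2
Step 1 - add duration:
  minutes: 4 + 37 = 41
  hours: 7 + 6 + 0 = 13
  end in UTC-2: 13:41
Step 2 - convert UTC-2 -> UTC-3:
  offset difference: -3 - (-2) = -1 hours
  13 + (-1) = 12 -> mod 24 = 12
Result: 12:41 in UTC-3

12:41


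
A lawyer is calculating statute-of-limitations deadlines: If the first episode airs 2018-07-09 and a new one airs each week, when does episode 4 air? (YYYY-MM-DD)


First occurrence: 2018-07-09 (occurrence 1)
Each occurrence is 7 days after the previous.
Occurrence 4 is 3 weeks after the first.
3 weeks = 21 days
2018-07-09 + 21 days = 2018-07-30

2018-07-30


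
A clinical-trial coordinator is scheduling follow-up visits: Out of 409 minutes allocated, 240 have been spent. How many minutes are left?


Total budget: 409 minutes
Time used: 240 minutes
Remaining: 409 - 240 = 169 minutes
Percent used: 58.7%
Percent remaining: 41.3%

169


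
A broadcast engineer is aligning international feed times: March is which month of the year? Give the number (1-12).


Calendar month order:
2. February
3. March <--
4. April
March is month number 3

3


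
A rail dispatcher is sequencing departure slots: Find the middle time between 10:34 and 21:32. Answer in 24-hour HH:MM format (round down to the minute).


Start time: 10:34 = 634 minutes from midnight
End time: 21:32 = 1292 minutes from midnight
Sum: 634 + 1292 = 1926
Midpoint: 1926 / 2 = 963 minutes
Convert: 963 / 60 = 16 hours, 3 minutes
Result: 16:03

16:03


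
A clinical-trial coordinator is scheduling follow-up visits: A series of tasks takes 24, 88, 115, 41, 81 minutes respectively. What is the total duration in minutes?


Durations: 24, 88, 115, 41, 81
Running sum: 24
+ 88 = 112
+ 115 = 227
+ 41 = 268
+ 81 = 349
Total duration: 349 minutes
That is 5 hours and 49 minutes

349


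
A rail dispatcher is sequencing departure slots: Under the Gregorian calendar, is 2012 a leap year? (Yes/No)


Year: 2012
Divisible by 4? 2012 / 4 = 503.0 -> Yes
Divisible by 100? 2012 / 100 = 20.12 -> No
Divisible by 4 but not 100, so it IS a leap year

Yes


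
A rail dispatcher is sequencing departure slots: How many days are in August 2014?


Month: August
Year: 2014
August is a 31-day month
Total: 31 days

31


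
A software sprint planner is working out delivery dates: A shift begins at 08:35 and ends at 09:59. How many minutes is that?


Start time: 08:35 = 515 minutes from midnight
End time: 09:59 = 599 minutes from midnight
Difference: 599 - 515 = 84 minutes
That is 1 hours and 24 minutes

84


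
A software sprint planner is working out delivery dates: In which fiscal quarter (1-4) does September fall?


Month: September (month 9)
Q1: January-March (months 1-3)
Q2: April-June (months 4-6)
Q3: July-September (months 7-9)
Q4: October-December (months 10-12)
Month 9 falls in Q3

3


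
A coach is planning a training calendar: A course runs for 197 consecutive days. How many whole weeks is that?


Total days: 197
Days per week: 7
Division: 197 / 7 = 28 remainder 1
Complete weeks: 28
Remaining days: 1

28


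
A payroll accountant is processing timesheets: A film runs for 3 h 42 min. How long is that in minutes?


Hours: 3
Minutes: 42
Convert hours to minutes: 3 x 60 = 180
Add remaining minutes: 180 + 42 = 222

222


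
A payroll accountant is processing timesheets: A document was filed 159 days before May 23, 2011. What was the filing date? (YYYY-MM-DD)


Start: 2011-05-23
Subtracting 159 days
Days already passed in May: 23
After going back through May: 136 more days to subtract
April 2011: 30 days, 106 remaining
March 2011: 31 days, 75 remaining
February 2011: 28 days, 47 remaining
January 2011: 31 days, 16 remaining
Result: 2010-12-15

2010-12-15


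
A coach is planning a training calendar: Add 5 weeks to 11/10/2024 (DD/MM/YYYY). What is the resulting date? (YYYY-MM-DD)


Start: 2024-10-11
Weeks to add: 5
Convert to days: 5 x 7 = 35 days
Add 35 days to 2024-10-11
Result: 2024-11-15

2024-11-15


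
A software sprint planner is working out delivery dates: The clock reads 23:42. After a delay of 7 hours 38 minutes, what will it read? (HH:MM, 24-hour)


Start time: 23:42
Adding: 7 hours 38 minutes
Minutes: 42 + 38 = 80
Minute overflow: 80 >= 60, so carry 1 hour, minutes = 20
Hours: 23 + 7 + 1 = 31
Hour wraparound: 31 mod 24 = 7
Result: 07:20

07:20


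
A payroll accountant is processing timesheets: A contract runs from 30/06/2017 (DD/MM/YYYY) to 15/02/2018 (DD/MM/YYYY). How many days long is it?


Start date: 2017-06-30
End date: 2018-02-15
Jun 2017: +1 days
Jul 2017: +31 days
Aug 2017: +31 days
... (6 more months)
Total: 230 days

230


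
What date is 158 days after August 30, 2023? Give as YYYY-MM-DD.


Start: 2023-08-30
Adding 158 days
Days remaining in August: 1
After August: 157 days still to add
September 2023: 30 days, 127 remaining
October 2023: 31 days, 96 remaining
November 2023: 30 days, 66 remaining
December 2023: 31 days, 35 remaining
Result: 2024-02-04

2024-02-04


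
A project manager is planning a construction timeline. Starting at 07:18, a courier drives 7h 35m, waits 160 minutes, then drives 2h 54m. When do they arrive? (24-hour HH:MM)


Depart: 07:18
Leg 1: +455 min -> 14:53
Layover: +160 min -> 17:33
Leg 2: +174 min -> 20:27
Total travel: 789 minutes = 13h 9m
Arrival: 20:27

20:27


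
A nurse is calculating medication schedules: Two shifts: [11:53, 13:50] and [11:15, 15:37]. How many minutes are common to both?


Interval A: [713, 830] minutes from midnight
Interval B: [675, 937] minutes from midnight
Overlap start = max(713, 675) = 713
Overlap end = min(830, 937) = 830
Overlap = 830 - 713 = 117 minutes

117


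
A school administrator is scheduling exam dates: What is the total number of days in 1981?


Year: 1981
Check leap year rules:
Divisible by 4? No
1981 is not a leap year
Days: 365

365


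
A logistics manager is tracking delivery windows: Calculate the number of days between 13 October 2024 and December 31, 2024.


Start: October 13, 2024
End: December 31, 2024
Days left in October: 18
November: 30
December: 31
Sum of remaining months: 61
Total: 18 + 61 = 79

79


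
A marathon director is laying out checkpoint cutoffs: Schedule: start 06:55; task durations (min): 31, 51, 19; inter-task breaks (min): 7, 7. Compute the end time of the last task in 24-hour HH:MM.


Start: 06:55 = 415 min from midnight
  after task 1 (31 min): 07:26
  after break (7 min): 07:33
  after task 2 (51 min): 08:24
  after break (7 min): 08:31
  after task 3 (19 min): 08:50
Total elapsed: 115 minutes
End time: 08:50

08:50


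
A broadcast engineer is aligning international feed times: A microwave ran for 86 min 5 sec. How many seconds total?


Minutes: 86
Extra seconds: 5
Seconds per minute: 60
Minutes to seconds: 86 x 60 = 5160
Total: 5160 + 5 = 5165

5165


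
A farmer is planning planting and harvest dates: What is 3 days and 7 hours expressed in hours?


Days: 3
Extra hours: 7
Hours per day: 24
Days to hours: 3 x 24 = 72
Total: 72 + 7 = 79

79


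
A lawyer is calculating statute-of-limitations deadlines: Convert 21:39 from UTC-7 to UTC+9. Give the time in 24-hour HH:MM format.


Local time: 21:39 at UTC-7 (offset -7h)
Target zone: UTC+9 (offset 9h)
Difference: 9 - (-7) = 16 hours
Calculation: 21 + (16) = 37
Wraparound: (37) mod 24 = 13
Result: 13:39

13:39


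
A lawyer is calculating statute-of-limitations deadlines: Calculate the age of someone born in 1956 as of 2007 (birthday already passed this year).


Birth year: 1956
Current year: 2007
Age = current year - birth year
Age = 2007 - 1956 = 51

51


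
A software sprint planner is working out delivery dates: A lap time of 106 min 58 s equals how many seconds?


Minutes: 106
Seconds: 58
Convert minutes to seconds: 106 x 60 = 6360
Add remaining seconds: 6360 + 58 = 6418

6418


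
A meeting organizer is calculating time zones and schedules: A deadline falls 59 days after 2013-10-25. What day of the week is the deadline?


Start: 2013-10-25 (Friday)
Step 1 - find target date: add 59 days
  2013-10-25 + 59 days = 2013-12-23
Step 2 - day of week:
  59 mod 7 = 3
  Friday + 3 days -> Monday
Result: Monday (2013-12-23)

Monday


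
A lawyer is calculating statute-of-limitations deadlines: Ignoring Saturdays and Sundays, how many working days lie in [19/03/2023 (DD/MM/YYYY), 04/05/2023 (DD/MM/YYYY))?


Start: 2023-03-19 (Sunday)
End (exclusive): 2023-05-04 (Thursday)
Total calendar days: 46
Full weeks: 46 // 7 = 6 -> 30 weekdays
Remaining 4 days starting on Sunday:
  Sun(-), Mon(w), Tue(w), Wed(w) -> 3 weekdays
Total business days: 30 + 3 = 33

33


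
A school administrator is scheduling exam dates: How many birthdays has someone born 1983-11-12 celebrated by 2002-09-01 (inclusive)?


Birth: 1983-11-12
Reference: 2002-09-01
Year difference: 2002 - 1983 = 19
Has birthday (11-12) occurred by 09-01? No
Birthday not yet reached this year -> subtract 1
Age in full years: 18

18


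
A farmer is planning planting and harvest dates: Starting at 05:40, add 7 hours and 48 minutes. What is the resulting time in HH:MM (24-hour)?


Start time: 05:40
Adding: 7 hours 48 minutes
Minutes: 40 + 48 = 88
Minute overflow: 88 >= 60, so carry 1 hour, minutes = 28
Hours: 5 + 7 + 1 = 13
Result: 13:28

13:28


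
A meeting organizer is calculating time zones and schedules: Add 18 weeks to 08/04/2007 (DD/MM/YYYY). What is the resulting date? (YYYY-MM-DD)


Start: 2007-04-08
Weeks to add: 18
Convert to days: 18 x 7 = 126 days
Add 126 days to 2007-04-08
Result: 2007-08-12

2007-08-12


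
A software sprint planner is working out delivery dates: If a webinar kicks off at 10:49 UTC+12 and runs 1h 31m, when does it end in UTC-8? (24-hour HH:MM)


Start: 10:49 in UTC+12
Step 1 - add duration:
  minutes: 49 + 31 = 80 (carry 1h)
  hours: 10 + 1 + 1 = 12
  end in UTC+12: 12:20
Step 2 - convert UTC+12 -> UTC-8:
  offset difference: -8 - (12) = -20 hours
  12 + (-20) = -8 -> mod 24 = 16
Result: 16:20 in UTC-8

16:20


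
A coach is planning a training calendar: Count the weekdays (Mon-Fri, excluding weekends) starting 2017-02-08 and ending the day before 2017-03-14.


Start: 2017-02-08 (Wednesday)
End (exclusive): 2017-03-14 (Tuesday)
Total calendar days: 34
Full weeks: 34 // 7 = 4 -> 20 weekdays
Remaining 6 days starting on Wednesday:
  Wed(w), Thu(w), Fri(w), Sat(-), Sun(-), Mon(w) -> 4 weekdays
Total business days: 20 + 4 = 24

24


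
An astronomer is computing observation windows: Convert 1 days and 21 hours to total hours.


Days: 1
Extra hours: 21
Hours per day: 24
Days to hours: 1 x 24 = 24
Total: 24 + 21 = 45

45


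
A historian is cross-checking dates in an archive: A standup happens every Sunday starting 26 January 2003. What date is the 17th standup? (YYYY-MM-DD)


First occurrence: 2003-01-26 (occurrence 1)
Each occurrence is 7 days after the previous.
Occurrence 17 is 16 weeks after the first.
16 weeks = 112 days
2003-01-26 + 112 days = 2003-05-18

2003-05-18


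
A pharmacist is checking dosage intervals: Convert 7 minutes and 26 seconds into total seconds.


Minutes: 7
Seconds: 26
Convert minutes to seconds: 7 x 60 = 420
Add remaining seconds: 420 + 26 = 446

446


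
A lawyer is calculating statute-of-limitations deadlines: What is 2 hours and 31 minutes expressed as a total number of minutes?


Hours: 2
Minutes: 31
Convert hours to minutes: 2 x 60 = 120
Add remaining minutes: 120 + 31 = 151

151


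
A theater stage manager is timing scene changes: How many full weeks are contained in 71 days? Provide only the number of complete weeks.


Total days: 71
Days per week: 7
Division: 71 / 7 = 10 remainder 1
Complete weeks: 10
Remaining days: 1

10


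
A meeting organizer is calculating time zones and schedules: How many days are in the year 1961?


Year: 1961
Check leap year rules:
Divisible by 4? No
1961 is not a leap year
Days: 365

365


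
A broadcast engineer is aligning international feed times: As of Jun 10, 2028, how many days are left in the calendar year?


Start: June 10, 2028
End: December 31, 2028
Days left in June: 20
July: 31
August: 31
September: 30
October: 31
... plus remaining months
Sum of remaining months: 184
Total: 20 + 184 = 204

204


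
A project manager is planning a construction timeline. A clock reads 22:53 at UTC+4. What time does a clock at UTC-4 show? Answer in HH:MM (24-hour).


Local time: 22:53 at UTC+4 (offset 4h)
Target zone: UTC-4 (offset -4h)
Difference: -4 - (4) = -8 hours
Calculation: 22 + (-8) = 14
Result: 14:53

14:53


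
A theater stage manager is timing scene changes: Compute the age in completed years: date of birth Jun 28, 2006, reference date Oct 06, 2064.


Birth: 2006-06-28
Reference: 2064-10-06
Year difference: 2064 - 2006 = 58
Has birthday (06-28) occurred by 10-06? Yes
Age in full years: 58

58


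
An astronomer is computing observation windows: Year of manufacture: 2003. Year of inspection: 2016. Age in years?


Birth year: 2003
Current year: 2016
Age = current year - birth year
Age = 2016 - 2003 = 13

13


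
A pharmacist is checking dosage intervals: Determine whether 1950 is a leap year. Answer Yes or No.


Year: 1950
Divisible by 4? 1950 / 4 = 487.5 -> No
Not divisible by 4, so NOT a leap year

No


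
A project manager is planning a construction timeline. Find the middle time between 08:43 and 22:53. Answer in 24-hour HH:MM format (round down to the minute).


Start time: 08:43 = 523 minutes from midnight
End time: 22:53 = 1373 minutes from midnight
Sum: 523 + 1373 = 1896
Midpoint: 1896 / 2 = 948 minutes
Convert: 948 / 60 = 15 hours, 48 minutes
Result: 15:48

15:48


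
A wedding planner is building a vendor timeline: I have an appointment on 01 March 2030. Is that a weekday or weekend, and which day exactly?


Date: 2030-03-01
January 1, 2030 is a Tuesday
Day of year: 60
Offset from Jan 1: 59 days
59 mod 7 = 3
Result: Friday

Friday


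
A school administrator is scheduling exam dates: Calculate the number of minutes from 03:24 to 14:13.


Start time: 03:24 = 204 minutes from midnight
End time: 14:13 = 853 minutes from midnight
Difference: 853 - 204 = 649 minutes
That is 10 hours and 49 minutes

649


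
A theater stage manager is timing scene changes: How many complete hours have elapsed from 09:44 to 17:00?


Start: 09:44
End: 17:00
Hour difference: 17 - 9 = 8 hours
Minute difference: 0 - 44 = -44 minutes
Total minutes: 436
Complete hours: 436 / 60 = 7 (remainder 16)

7


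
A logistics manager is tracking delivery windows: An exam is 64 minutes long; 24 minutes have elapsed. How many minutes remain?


Total budget: 64 minutes
Time used: 24 minutes
Remaining: 64 - 24 = 40 minutes
Percent used: 37.5%
Percent remaining: 62.5%

40


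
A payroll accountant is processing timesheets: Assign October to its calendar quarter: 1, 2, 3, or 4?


Month: October (month 10)
Q1: January-March (months 1-3)
Q2: April-June (months 4-6)
Q3: July-September (months 7-9)
Q4: October-December (months 10-12)
Month 10 falls in Q4

4


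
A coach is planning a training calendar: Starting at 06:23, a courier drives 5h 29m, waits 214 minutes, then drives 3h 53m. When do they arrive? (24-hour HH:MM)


Depart: 06:23
Leg 1: +329 min -> 11:52
Layover: +214 min -> 15:26
Leg 2: +233 min -> 19:19
Total travel: 776 minutes = 12h 56m
Arrival: 19:19

19:19


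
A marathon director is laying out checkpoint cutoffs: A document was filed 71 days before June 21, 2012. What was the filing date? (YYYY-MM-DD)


Start: 2012-06-21
Subtracting 71 days
Days already passed in June: 21
After going back through June: 50 more days to subtract
May 2012: 31 days, 19 remaining
April 2012 has 30 days, need 19
Result: 2012-04-11

2012-04-11


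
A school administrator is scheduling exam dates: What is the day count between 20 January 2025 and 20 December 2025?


Start date: 2025-01-20
End date: 2025-12-20
Jan 2025: +12 days
Feb 2025: +28 days
Mar 2025: +31 days
... (9 more months)
Total: 334 days

334


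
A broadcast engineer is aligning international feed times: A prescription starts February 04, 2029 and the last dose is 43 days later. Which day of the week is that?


Start: 2029-02-04 (Sunday)
Step 1 - find target date: add 43 days
  2029-02-04 + 43 days = 2029-03-19
Step 2 - day of week:
  43 mod 7 = 1
  Sunday + 1 days -> Monday
Result: Monday (2029-03-19)

Monday


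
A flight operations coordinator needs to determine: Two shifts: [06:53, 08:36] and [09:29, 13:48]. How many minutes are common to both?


Interval A: [413, 516] minutes from midnight
Interval B: [569, 828] minutes from midnight
Overlap start = max(413, 569) = 569
Overlap end = min(516, 828) = 516
End <= start, so the intervals do not overlap: 0 minutes

0


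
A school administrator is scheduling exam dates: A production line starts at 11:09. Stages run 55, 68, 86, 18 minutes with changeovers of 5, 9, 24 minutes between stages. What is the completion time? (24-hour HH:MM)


Start: 11:09 = 669 min from midnight
  after task 1 (55 min): 12:04
  after break (5 min): 12:09
  after task 2 (68 min): 13:17
  after break (9 min): 13:26
  after task 3 (86 min): 14:52
  after break (24 min): 15:16
  after task 4 (18 min): 15:34
Total elapsed: 265 minutes
End time: 15:34

15:34


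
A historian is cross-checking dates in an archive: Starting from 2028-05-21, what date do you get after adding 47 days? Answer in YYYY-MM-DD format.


Start: 2028-05-21
Adding 47 days
Days remaining in May: 10
After May: 37 days still to add
June 2028: 30 days, 7 remaining
July 2028 has 31 days, need 7
Result: 2028-07-07

2028-07-07


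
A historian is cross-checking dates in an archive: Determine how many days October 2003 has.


Month: October
Year: 2003
October is a 31-day month
Total: 31 days

31


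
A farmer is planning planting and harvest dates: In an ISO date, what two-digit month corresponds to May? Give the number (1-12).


Calendar month order:
4. April
5. May <--
6. June
May is month number 5

5


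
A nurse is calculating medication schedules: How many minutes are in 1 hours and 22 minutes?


Hours: 1
Extra minutes: 22
Minutes per hour: 60
Hours to minutes: 1 x 60 = 60
Total: 60 + 22 = 82

82


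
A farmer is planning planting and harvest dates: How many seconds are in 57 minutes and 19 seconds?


Minutes: 57
Extra seconds: 19
Seconds per minute: 60
Minutes to seconds: 57 x 60 = 3420
Total: 3420 + 19 = 3439

3439


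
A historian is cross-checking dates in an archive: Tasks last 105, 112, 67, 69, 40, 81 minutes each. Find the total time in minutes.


Durations: 105, 112, 67, 69, 40, 81
Running sum: 105
+ 112 = 217
+ 67 = 284
+ 69 = 353
+ 40 = 393
+ 81 = 474
Total duration: 474 minutes
That is 7 hours and 54 minutes

474


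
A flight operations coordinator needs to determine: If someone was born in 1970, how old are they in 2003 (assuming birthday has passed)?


Birth year: 1970
Current year: 2003
Age = current year - birth year
Age = 2003 - 1970 = 33

33


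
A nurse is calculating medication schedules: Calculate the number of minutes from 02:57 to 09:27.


Start time: 02:57 = 177 minutes from midnight
End time: 09:27 = 567 minutes from midnight
Difference: 567 - 177 = 390 minutes
That is 6 hours and 30 minutes

390


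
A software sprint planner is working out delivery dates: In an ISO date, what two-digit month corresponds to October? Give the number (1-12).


Calendar month order:
9. September
10. October <--
11. November
October is month number 10

10


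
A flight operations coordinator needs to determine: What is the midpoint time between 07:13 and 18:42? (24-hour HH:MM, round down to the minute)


Start time: 07:13 = 433 minutes from midnight
End time: 18:42 = 1122 minutes from midnight
Sum: 433 + 1122 = 1555
Midpoint: 1555 / 2 = 777 minutes
Convert: 777 / 60 = 12 hours, 57 minutes
Result: 12:57

12:57


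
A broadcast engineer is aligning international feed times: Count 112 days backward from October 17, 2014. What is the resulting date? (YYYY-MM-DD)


Start: 2014-10-17
Subtracting 112 days
Days already passed in October: 17
After going back through October: 95 more days to subtract
September 2014: 30 days, 65 remaining
August 2014: 31 days, 34 remaining
July 2014: 31 days, 3 remaining
June 2014 has 30 days, need 3
Result: 2014-06-27

2014-06-27


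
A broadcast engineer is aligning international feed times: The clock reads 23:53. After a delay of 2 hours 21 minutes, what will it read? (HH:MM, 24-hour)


Start time: 23:53
Adding: 2 hours 21 minutes
Minutes: 53 + 21 = 74
Minute overflow: 74 >= 60, so carry 1 hour, minutes = 14
Hours: 23 + 2 + 1 = 26
Hour wraparound: 26 mod 24 = 2
Result: 02:14

02:14


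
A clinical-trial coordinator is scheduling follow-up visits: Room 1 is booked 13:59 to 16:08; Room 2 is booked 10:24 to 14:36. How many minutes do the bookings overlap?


Interval A: [839, 968] minutes from midnight
Interval B: [624, 876] minutes from midnight
Overlap start = max(839, 624) = 839
Overlap end = min(968, 876) = 876
Overlap = 876 - 839 = 37 minutes

37


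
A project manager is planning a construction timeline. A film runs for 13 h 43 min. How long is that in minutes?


Hours: 13
Minutes: 43
Convert hours to minutes: 13 x 60 = 780
Add remaining minutes: 780 + 43 = 823

823


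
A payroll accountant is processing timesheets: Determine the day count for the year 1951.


Year: 1951
Check leap year rules:
Divisible by 4? No
1951 is not a leap year
Days: 365

365


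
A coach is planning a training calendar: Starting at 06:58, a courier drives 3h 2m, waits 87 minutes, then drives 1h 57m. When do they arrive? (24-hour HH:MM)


Depart: 06:58
Leg 1: +182 min -> 10:00
Layover: +87 min -> 11:27
Leg 2: +117 min -> 13:24
Total travel: 386 minutes = 6h 26m
Arrival: 13:24

13:24


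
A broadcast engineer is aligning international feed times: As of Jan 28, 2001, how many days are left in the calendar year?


Start: January 28, 2001
End: December 31, 2001
Days left in January: 3
February: 28
March: 31
April: 30
May: 31
... plus remaining months
Sum of remaining months: 334
Total: 3 + 334 = 337

337


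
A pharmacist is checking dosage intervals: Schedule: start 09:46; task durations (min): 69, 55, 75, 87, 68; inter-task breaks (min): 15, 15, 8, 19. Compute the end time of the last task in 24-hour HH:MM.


Start: 09:46 = 586 min from midnight
  after task 1 (69 min): 10:55
  after break (15 min): 11:10
  after task 2 (55 min): 12:05
  after break (15 min): 12:20
  after task 3 (75 min): 13:35
  after break (8 min): 13:43
  after task 4 (87 min): 15:10
  after break (19 min): 15:29
  after task 5 (68 min): 16:37
Total elapsed: 411 minutes
End time: 16:37

16:37


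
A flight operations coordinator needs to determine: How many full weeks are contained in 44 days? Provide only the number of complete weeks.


Total days: 44
Days per week: 7
Division: 44 / 7 = 6 remainder 2
Complete weeks: 6
Remaining days: 2

6


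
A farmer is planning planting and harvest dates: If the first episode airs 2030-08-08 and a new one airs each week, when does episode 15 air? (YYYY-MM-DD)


First occurrence: 2030-08-08 (occurrence 1)
Each occurrence is 7 days after the previous.
Occurrence 15 is 14 weeks after the first.
14 weeks = 98 days
2030-08-08 + 98 days = 2030-11-14

2030-11-14


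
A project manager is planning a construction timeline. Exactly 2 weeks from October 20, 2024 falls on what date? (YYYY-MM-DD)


Start: 2024-10-20
Weeks to add: 2
Convert to days: 2 x 7 = 14 days
Add 14 days to 2024-10-20
Result: 2024-11-03

2024-11-03


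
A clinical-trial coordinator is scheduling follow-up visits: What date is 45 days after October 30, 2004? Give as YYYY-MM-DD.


Start: 2004-10-30
Adding 45 days
Days remaining in October: 1
After October: 44 days still to add
November 2004: 30 days, 14 remaining
December 2004 has 31 days, need 14
Result: 2004-12-14

2004-12-14


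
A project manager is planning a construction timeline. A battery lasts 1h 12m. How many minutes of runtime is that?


Hours: 1
Extra minutes: 12
Minutes per hour: 60
Hours to minutes: 1 x 60 = 60
Total: 60 + 12 = 72

72


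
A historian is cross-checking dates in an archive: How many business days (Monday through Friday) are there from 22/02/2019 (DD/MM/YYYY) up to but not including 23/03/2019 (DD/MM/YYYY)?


Start: 2019-02-22 (Friday)
End (exclusive): 2019-03-23 (Saturday)
Total calendar days: 29
Full weeks: 29 // 7 = 4 -> 20 weekdays
Remaining 1 days starting on Friday:
  Fri(w) -> 1 weekdays
Total business days: 20 + 1 = 21

21


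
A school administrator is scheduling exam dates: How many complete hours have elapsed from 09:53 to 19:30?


Start: 09:53
End: 19:30
Hour difference: 19 - 9 = 10 hours
Minute difference: 30 - 53 = -23 minutes
Total minutes: 577
Complete hours: 577 / 60 = 9 (remainder 37)

9


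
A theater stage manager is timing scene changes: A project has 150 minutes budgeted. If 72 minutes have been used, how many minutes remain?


Total budget: 150 minutes
Time used: 72 minutes
Remaining: 150 - 72 = 78 minutes
Percent used: 48.0%
Percent remaining: 52.0%

78


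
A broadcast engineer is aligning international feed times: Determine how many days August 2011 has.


Month: August
Year: 2011
August is a 31-day month
Total: 31 days

31


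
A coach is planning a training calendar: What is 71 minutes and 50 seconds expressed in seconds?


Minutes: 71
Extra seconds: 50
Seconds per minute: 60
Minutes to seconds: 71 x 60 = 4260
Total: 4260 + 50 = 4310

4310


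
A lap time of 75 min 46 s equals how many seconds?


Minutes: 75
Seconds: 46
Convert minutes to seconds: 75 x 60 = 4500
Add remaining seconds: 4500 + 46 = 4546

4546


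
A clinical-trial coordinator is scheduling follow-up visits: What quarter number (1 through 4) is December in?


Month: December (month 12)
Q1: January-March (months 1-3)
Q2: April-June (months 4-6)
Q3: July-September (months 7-9)
Q4: October-December (months 10-12)
Month 12 falls in Q4

4


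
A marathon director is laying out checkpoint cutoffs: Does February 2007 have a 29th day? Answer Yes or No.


Year: 2007
Divisible by 4? 2007 / 4 = 501.75 -> No
Not divisible by 4, so NOT a leap year

No


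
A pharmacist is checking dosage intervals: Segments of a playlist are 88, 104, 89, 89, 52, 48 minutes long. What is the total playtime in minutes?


Durations: 88, 104, 89, 89, 52, 48
Running sum: 88
+ 104 = 192
+ 89 = 281
+ 89 = 370
+ 52 = 422
+ 48 = 470
Total duration: 470 minutes
That is 7 hours and 50 minutes

470


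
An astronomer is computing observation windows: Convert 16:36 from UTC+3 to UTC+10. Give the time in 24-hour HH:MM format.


Local time: 16:36 at UTC+3 (offset 3h)
Target zone: UTC+10 (offset 10h)
Difference: 10 - (3) = 7 hours
Calculation: 16 + (7) = 23
Result: 23:36

23:36


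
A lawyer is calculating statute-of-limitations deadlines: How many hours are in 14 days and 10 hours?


Days: 14
Extra hours: 10
Hours per day: 24
Days to hours: 14 x 24 = 336
Total: 336 + 10 = 346

346


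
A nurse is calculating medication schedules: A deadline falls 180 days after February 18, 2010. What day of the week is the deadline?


Start: 2010-02-18 (Thursday)
Step 1 - find target date: add 180 days
  2010-02-18 + 180 days = 2010-08-17
Step 2 - day of week:
  180 mod 7 = 5
  Thursday + 5 days -> Tuesday
Result: Tuesday (2010-08-17)

Tuesday


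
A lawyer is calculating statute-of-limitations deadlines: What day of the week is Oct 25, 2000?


Date: 2000-10-25
January 1, 2000 is a Saturday
Day of year: 299
Offset from Jan 1: 298 days
298 mod 7 = 4
Result: Wednesday

Wednesday


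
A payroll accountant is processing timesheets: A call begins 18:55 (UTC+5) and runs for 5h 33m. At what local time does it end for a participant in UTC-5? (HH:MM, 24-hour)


Start: 18:55 in UTC+5
Step 1 - add duration:
  minutes: 55 + 33 = 88 (carry 1h)
  hours: 18 + 5 + 1 = 24
  end in UTC+5: 00:28
Step 2 - convert UTC+5 -> UTC-5:
  offset difference: -5 - (5) = -10 hours
  0 + (-10) = -10 -> mod 24 = 14
Result: 14:28 in UTC-5

14:28


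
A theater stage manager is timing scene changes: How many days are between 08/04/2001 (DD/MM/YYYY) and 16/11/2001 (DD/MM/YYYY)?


Start date: 2001-04-08
End date: 2001-11-16
Apr 2001: +23 days
May 2001: +31 days
Jun 2001: +30 days
... (5 more months)
Total: 222 days

222


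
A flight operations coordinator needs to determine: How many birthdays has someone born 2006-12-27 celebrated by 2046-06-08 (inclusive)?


Birth: 2006-12-27
Reference: 2046-06-08
Year difference: 2046 - 2006 = 40
Has birthday (12-27) occurred by 06-08? No
Birthday not yet reached this year -> subtract 1
Age in full years: 39

39


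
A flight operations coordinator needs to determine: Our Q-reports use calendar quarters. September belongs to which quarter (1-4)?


Month: September (month 9)
Q1: January-March (months 1-3)
Q2: April-June (months 4-6)
Q3: July-September (months 7-9)
Q4: October-December (months 10-12)
Month 9 falls in Q3

3


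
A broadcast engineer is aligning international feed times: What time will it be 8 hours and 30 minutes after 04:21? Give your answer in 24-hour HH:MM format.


Start time: 04:21
Adding: 8 hours 30 minutes
Minutes: 21 + 30 = 51
Hours: 4 + 8 + 0 = 12
Result: 12:51

12:51


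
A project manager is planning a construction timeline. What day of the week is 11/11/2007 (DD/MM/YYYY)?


Date: 2007-11-11
January 1, 2007 is a Monday
Day of year: 315
Offset from Jan 1: 314 days
314 mod 7 = 6
Result: Sunday

Sunday


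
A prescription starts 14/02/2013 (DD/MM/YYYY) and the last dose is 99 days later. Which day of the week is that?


Start: 2013-02-14 (Thursday)
Step 1 - find target date: add 99 days
  2013-02-14 + 99 days = 2013-05-24
Step 2 - day of week:
  99 mod 7 = 1
  Thursday + 1 days -> Friday
Result: Friday (2013-05-24)

Friday


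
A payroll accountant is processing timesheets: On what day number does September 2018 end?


Month: September
Year: 2018
September is a 30-day month
Total: 30 days

30


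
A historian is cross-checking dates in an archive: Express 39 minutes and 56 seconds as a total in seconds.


Minutes: 39
Seconds: 56
Convert minutes to seconds: 39 x 60 = 2340
Add remaining seconds: 2340 + 56 = 2396

2396


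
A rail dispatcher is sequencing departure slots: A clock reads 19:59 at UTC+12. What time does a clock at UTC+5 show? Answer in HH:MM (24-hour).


Local time: 19:59 at UTC+12 (offset 12h)
Target zone: UTC+5 (offset 5h)
Difference: 5 - (12) = -7 hours
Calculation: 19 + (-7) = 12
Result: 12:59

12:59


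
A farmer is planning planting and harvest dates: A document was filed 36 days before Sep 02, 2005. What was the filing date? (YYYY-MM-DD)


Start: 2005-09-02
Subtracting 36 days
Days already passed in September: 2
After going back through September: 34 more days to subtract
August 2005: 31 days, 3 remaining
July 2005 has 31 days, need 3
Result: 2005-07-28

2005-07-28


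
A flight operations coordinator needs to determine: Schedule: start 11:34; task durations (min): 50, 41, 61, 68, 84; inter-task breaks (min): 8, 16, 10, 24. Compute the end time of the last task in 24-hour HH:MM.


Start: 11:34 = 694 min from midnight
  after task 1 (50 min): 12:24
  after break (8 min): 12:32
  after task 2 (41 min): 13:13
  after break (16 min): 13:29
  after task 3 (61 min): 14:30
  after break (10 min): 14:40
  after task 4 (68 min): 15:48
  after break (24 min): 16:12
  after task 5 (84 min): 17:36
Total elapsed: 362 minutes
End time: 17:36

17:36


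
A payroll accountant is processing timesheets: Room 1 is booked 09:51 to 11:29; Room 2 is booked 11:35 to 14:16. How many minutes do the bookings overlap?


Interval A: [591, 689] minutes from midnight
Interval B: [695, 856] minutes from midnight
Overlap start = max(591, 695) = 695
Overlap end = min(689, 856) = 689
End <= start, so the intervals do not overlap: 0 minutes

0


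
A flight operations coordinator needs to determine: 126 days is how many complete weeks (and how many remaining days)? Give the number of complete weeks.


Total days: 126
Days per week: 7
Division: 126 / 7 = 18 remainder 0
Complete weeks: 18
Remaining days: 0

18


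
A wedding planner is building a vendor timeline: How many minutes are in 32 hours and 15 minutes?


Hours: 32
Extra minutes: 15
Minutes per hour: 60
Hours to minutes: 32 x 60 = 1920
Total: 1920 + 15 = 1935

1935


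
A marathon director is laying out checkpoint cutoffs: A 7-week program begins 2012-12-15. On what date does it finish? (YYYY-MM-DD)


Start: 2012-12-15
Weeks to add: 7
Convert to days: 7 x 7 = 49 days
Add 49 days to 2012-12-15
Result: 2013-02-02

2013-02-02


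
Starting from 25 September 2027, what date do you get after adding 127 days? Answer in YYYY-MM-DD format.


Start: 2027-09-25
Adding 127 days
Days remaining in September: 5
After September: 122 days still to add
October 2027: 31 days, 91 remaining
November 2027: 30 days, 61 remaining
December 2027: 31 days, 30 remaining
January 2028 has 31 days, need 30
Result: 2028-01-30

2028-01-30


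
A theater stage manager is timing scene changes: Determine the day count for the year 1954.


Year: 1954
Check leap year rules:
Divisible by 4? No
1954 is not a leap year
Days: 365

365


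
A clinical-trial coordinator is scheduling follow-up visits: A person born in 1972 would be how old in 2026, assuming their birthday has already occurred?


Birth year: 1972
Current year: 2026
Age = current year - birth year
Age = 2026 - 1972 = 54

54


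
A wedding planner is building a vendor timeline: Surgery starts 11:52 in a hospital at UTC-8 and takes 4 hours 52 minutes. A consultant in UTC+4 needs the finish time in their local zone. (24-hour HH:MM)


Start: 11:52 in UTC-8
Step 1 - add duration:
  minutes: 52 + 52 = 104 (carry 1h)
  hours: 11 + 4 + 1 = 16
  end in UTC-8: 16:44
Step 2 - convert UTC-8 -> UTC+4:
  offset difference: 4 - (-8) = 12 hours
  16 + (12) = 28 -> mod 24 = 4
Result: 04:44 in UTC+4

04:44


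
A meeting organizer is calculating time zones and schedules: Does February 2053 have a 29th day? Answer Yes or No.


Year: 2053
Divisible by 4? 2053 / 4 = 513.25 -> No
Not divisible by 4, so NOT a leap year

No


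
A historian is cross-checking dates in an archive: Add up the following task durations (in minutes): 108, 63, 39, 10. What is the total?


Durations: 108, 63, 39, 10
Running sum: 108
+ 63 = 171
+ 39 = 210
+ 10 = 220
Total duration: 220 minutes
That is 3 hours and 40 minutes

220


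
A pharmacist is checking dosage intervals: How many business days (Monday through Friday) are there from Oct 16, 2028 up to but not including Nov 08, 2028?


Start: 2028-10-16 (Monday)
End (exclusive): 2028-11-08 (Wednesday)
Total calendar days: 23
Full weeks: 23 // 7 = 3 -> 15 weekdays
Remaining 2 days starting on Monday:
  Mon(w), Tue(w) -> 2 weekdays
Total business days: 15 + 2 = 17

17
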